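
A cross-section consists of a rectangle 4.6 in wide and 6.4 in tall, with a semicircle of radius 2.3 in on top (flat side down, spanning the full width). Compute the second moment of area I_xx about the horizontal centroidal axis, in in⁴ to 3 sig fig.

I_xx ≈ 217 in⁴

Break the section into simple shapes (no overlaps), measuring from the bottom-left corner of the bounding box.
Rectangular body: 4.6 × 6.4, A = 29.44 in², y = 3.2 in, Ī = 100.49 in⁴.
Semicircular cap: semicircle r = 2.3, A = 8.3095 in², y = 7.3762 in, Ī = 3.0714 in⁴.
Centroid: ȳ = ΣA·y / ΣA = 4.1193 in.
Transfer each piece to the horizontal centroidal axis using Ī + A·d² with d = y − 4.1193:
  rectangular body: d = -0.91926 in → contributes +125.37 in⁴
  semicircular cap: d = 3.2569 in → contributes +91.213 in⁴
Total I = 216.58 in⁴.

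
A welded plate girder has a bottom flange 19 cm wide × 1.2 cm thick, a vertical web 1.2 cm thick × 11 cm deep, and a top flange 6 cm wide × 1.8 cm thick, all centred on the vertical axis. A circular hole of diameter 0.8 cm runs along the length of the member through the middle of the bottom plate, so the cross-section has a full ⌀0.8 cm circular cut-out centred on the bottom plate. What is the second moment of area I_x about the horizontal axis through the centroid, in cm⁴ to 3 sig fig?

I_x ≈ 1310 cm⁴

Treat the section as a set of non-overlapping primitives; coordinates are from the bounding-box lower-left.
Bottom plate: 19 × 1.2, A = 22.8 cm², y = 0.6 cm, Ī = 2.736 cm⁴.
Web plate: 1.2 × 11, A = 13.2 cm², y = 6.7 cm, Ī = 133.1 cm⁴.
Top plate: 6 × 1.8, A = 10.8 cm², y = 13.1 cm, Ī = 2.916 cm⁴.
Hole (subtracted): ⌀0.8, A = 0.50265 cm², y = 0.6 cm, Ī = 0.020106 cm⁴.
Centroid: ȳ = ΣA·y / ΣA = 5.2551 cm.
Transfer each piece to the horizontal axis through the centroid using Ī + A·d² with d = y − 5.2551:
  bottom plate: d = -4.6551 cm → contributes +496.82 cm⁴
  web plate: d = 1.4449 cm → contributes +160.66 cm⁴
  top plate: d = 7.8449 cm → contributes +667.57 cm⁴
  hole: d = -4.6551 cm → contributes −10.913 cm⁴
Total I = 1314.1 cm⁴.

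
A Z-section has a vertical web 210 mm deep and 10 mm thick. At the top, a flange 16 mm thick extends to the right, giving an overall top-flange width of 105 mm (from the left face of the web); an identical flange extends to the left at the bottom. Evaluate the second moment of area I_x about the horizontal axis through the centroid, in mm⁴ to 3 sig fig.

Split into non-overlapping primitives; take the origin at the lower-left of the bounding box.
Web: 10 × 210, A = 2 100 mm², y = 105 mm, Ī = 7 717 500 mm⁴.
Top flange (beyond web): 95 × 16, A = 1 520 mm², y = 202 mm, Ī = 32 427 mm⁴.
Bottom flange (beyond web): 95 × 16, A = 1 520 mm², y = 8 mm, Ī = 32 427 mm⁴.
Centroid: ȳ = ΣA·y / ΣA = 105 mm.
Transfer each piece to the horizontal axis through the centroid using Ī + A·d² with d = y − 105:
  web: d = 0 mm → contributes +7 717 500 mm⁴
  top flange (beyond web): d = 97 mm → contributes +14 334 107 mm⁴
  bottom flange (beyond web): d = -97 mm → contributes +14 334 107 mm⁴
Total I = 36 385 713 mm⁴.

I_x ≈ 3.64 × 10⁷ mm⁴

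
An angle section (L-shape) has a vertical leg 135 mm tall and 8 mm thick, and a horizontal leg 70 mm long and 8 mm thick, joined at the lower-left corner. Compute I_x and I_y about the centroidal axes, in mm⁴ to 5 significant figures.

Treat the section as a set of non-overlapping primitives; coordinates are from the bounding-box lower-left.
Vertical leg: 8 × 135, A = 1 080 mm², y = 67.5 mm, Ī = 1 640 250 mm⁴.
Horizontal leg (remainder): 62 × 8, A = 496 mm², y = 4 mm, Ī = 2645.333 mm⁴.
Centroid: ȳ = ΣA·y / ΣA = 47.51523 mm.
Transfer each piece to the centroidal x-axis using Ī + A·d² with d = y − 47.51523:
  vertical leg: d = 19.98477 mm → contributes +2 071 592 mm⁴
  horizontal leg (remainder): d = -43.51523 mm → contributes +941858.6 mm⁴
Total I = 3 013 451 mm⁴.
For the y-axis: x̄ = 15.01523 mm.
Repeating about the centroidal y-axis gives I_y = 581 021 mm⁴.

I_x ≈ 3.0135 × 10⁶ mm⁴, I_y ≈ 5.8102 × 10⁵ mm⁴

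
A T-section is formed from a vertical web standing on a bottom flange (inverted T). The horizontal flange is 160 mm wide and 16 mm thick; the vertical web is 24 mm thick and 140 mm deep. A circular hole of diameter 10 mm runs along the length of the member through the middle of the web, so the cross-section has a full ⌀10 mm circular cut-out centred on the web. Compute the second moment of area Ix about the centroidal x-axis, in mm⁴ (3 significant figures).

Ix ≈ 1.43 × 10⁷ mm⁴

Decompose the section into non-overlapping parts with the origin at the bottom-left of its bounding rectangle.
Flange: 160 × 16, A = 2 560 mm², y = 8 mm, Ī = 54 613 mm⁴.
Web: 24 × 140, A = 3 360 mm², y = 86 mm, Ī = 5 488 000 mm⁴.
Hole (subtracted): ⌀10, A = 78.54 mm², y = 86 mm, Ī = 490.87 mm⁴.
Centroid: ȳ = ΣA·y / ΣA = 51.817 mm.
Transfer each piece to the centroidal x-axis using Ī + A·d² with d = y − 51.817:
  flange: d = -43.817 mm → contributes +4 969 580 mm⁴
  web: d = 34.183 mm → contributes +9 414 138 mm⁴
  hole: d = 34.183 mm → contributes −92 264 mm⁴
Total I = 14 291 454 mm⁴.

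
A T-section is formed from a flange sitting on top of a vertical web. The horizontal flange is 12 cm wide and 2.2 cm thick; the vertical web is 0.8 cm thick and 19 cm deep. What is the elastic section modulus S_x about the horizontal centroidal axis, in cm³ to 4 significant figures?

S_x ≈ 95.63 cm³

Treat the section as a set of non-overlapping primitives; coordinates are from the bounding-box lower-left.
Flange: 12 × 2.2, A = 26.4 cm², y = 20.1 cm, Ī = 10.648 cm⁴.
Web: 0.8 × 19, A = 15.2 cm², y = 9.5 cm, Ī = 457.267 cm⁴.
Centroid: ȳ = ΣA·y / ΣA = 16.2269 cm.
Transfer each piece to the horizontal centroidal axis using Ī + A·d² with d = y − 16.2269:
  flange: d = 3.87308 cm → contributes +406.667 cm⁴
  web: d = -6.72692 cm → contributes +1145.09 cm⁴
Total I = 1551.76 cm⁴.
Extreme fibre distance c = 16.2269 cm; S = I/c = 95.6285 cm³.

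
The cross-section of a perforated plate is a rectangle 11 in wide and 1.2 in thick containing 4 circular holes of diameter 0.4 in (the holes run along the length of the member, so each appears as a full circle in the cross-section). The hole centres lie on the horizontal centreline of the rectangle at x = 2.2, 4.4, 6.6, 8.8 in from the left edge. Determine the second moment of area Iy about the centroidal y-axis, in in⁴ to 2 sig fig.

Split into non-overlapping primitives; take the origin at the lower-left of the bounding box.
Plate: 11 × 1.2, A = 13.2 in², x = 5.5 in, Ī = 133.1 in⁴.
Hole 1 (subtracted): ⌀0.4, A = 0.1257 in², x = 2.2 in, Ī = 0.001257 in⁴.
Hole 2 (subtracted): ⌀0.4, A = 0.1257 in², x = 4.4 in, Ī = 0.001257 in⁴.
Hole 3 (subtracted): ⌀0.4, A = 0.1257 in², x = 6.6 in, Ī = 0.001257 in⁴.
Hole 4 (subtracted): ⌀0.4, A = 0.1257 in², x = 8.8 in, Ī = 0.001257 in⁴.
By symmetry the centroid is at mid-width, x̄ = 5.5 in.
Transfer each piece to the centroidal y-axis using Ī + A·d² with d = x − 5.5:
  plate: d = 0 in → contributes +133.1 in⁴
  hole 1: d = -3.3 in → contributes −1.37 in⁴
  hole 2: d = -1.1 in → contributes −0.1533 in⁴
  hole 3: d = 1.1 in → contributes −0.1533 in⁴
  hole 4: d = 3.3 in → contributes −1.37 in⁴
Total I = 130.1 in⁴.

Iy ≈ 130 in⁴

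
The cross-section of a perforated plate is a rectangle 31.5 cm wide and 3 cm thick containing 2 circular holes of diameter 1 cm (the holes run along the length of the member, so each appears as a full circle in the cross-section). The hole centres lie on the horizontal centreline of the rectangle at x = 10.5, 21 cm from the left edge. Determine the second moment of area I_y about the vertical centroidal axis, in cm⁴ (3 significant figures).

I_y ≈ 7770 cm⁴

Break the section into simple shapes (no overlaps), measuring from the bottom-left corner of the bounding box.
Plate: 31.5 × 3, A = 94.5 cm², x = 15.75 cm, Ī = 7 814 cm⁴.
Hole 1 (subtracted): ⌀1, A = 0.7854 cm², x = 10.5 cm, Ī = 0.049087 cm⁴.
Hole 2 (subtracted): ⌀1, A = 0.7854 cm², x = 21 cm, Ī = 0.049087 cm⁴.
By symmetry the centroid is at mid-width, x̄ = 15.75 cm.
Transfer each piece to the vertical centroidal axis using Ī + A·d² with d = x − 15.75:
  plate: d = 0 cm → contributes +7 814 cm⁴
  hole 1: d = -5.25 cm → contributes −21.697 cm⁴
  hole 2: d = 5.25 cm → contributes −21.697 cm⁴
Total I = 7770.6 cm⁴.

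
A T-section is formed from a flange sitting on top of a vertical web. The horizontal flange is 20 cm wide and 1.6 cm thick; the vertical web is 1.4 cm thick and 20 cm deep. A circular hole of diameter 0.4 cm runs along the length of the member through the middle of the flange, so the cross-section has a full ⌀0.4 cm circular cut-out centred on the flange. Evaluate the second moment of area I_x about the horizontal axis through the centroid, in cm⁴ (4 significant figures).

Split into non-overlapping primitives; take the origin at the lower-left of the bounding box.
Flange: 20 × 1.6, A = 32 cm², y = 20.8 cm, Ī = 6.82667 cm⁴.
Web: 1.4 × 20, A = 28 cm², y = 10 cm, Ī = 933.333 cm⁴.
Hole (subtracted): ⌀0.4, A = 0.125664 cm², y = 20.8 cm, Ī = 0.00125664 cm⁴.
Centroid: ȳ = ΣA·y / ΣA = 15.7494 cm.
Transfer each piece to the horizontal axis through the centroid using Ī + A·d² with d = y − 15.7494:
  flange: d = 5.05058 cm → contributes +823.093 cm⁴
  web: d = -5.74942 cm → contributes +1858.9 cm⁴
  hole: d = 5.05058 cm → contributes −3.20673 cm⁴
Total I = 2678.78 cm⁴.

I_x ≈ 2679 cm⁴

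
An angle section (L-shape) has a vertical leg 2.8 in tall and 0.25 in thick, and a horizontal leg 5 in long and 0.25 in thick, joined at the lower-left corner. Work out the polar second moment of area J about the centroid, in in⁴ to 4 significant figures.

J ≈ 6.168 in⁴

Break the section into simple shapes (no overlaps), measuring from the bottom-left corner of the bounding box.
Vertical leg: 0.25 × 2.8, A = 0.7 in², y = 1.4 in, Ī = 0.457333 in⁴.
Horizontal leg (remainder): 4.75 × 0.25, A = 1.1875 in², y = 0.125 in, Ī = 0.0061849 in⁴.
Centroid: ȳ = ΣA·y / ΣA = 0.597848 in.
Transfer each piece to the centroidal x-axis using Ī + A·d² with d = y − 0.597848:
  vertical leg: d = 0.802152 in → contributes +0.907747 in⁴
  horizontal leg (remainder): d = -0.472848 in → contributes +0.271692 in⁴
Total I = 1.17944 in⁴.
For the y-axis: x̄ = 1.69785 in.
Repeating about the centroidal y-axis gives I_y = 4.98888 in⁴.
Polar second moment: J = I_x + I_y = 6.16832 in⁴.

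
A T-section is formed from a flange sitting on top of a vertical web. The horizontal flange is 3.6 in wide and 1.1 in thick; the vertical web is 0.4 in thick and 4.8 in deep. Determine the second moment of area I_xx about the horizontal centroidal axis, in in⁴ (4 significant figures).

Split into non-overlapping primitives; take the origin at the lower-left of the bounding box.
Flange: 3.6 × 1.1, A = 3.96 in², y = 5.35 in, Ī = 0.3993 in⁴.
Web: 0.4 × 4.8, A = 1.92 in², y = 2.4 in, Ī = 3.6864 in⁴.
Centroid: ȳ = ΣA·y / ΣA = 4.38673 in.
Transfer each piece to the horizontal centroidal axis using Ī + A·d² with d = y − 4.38673:
  flange: d = 0.963265 in → contributes +4.0737 in⁴
  web: d = -1.98673 in → contributes +11.2649 in⁴
Total I = 15.3386 in⁴.

I_xx ≈ 15.34 in⁴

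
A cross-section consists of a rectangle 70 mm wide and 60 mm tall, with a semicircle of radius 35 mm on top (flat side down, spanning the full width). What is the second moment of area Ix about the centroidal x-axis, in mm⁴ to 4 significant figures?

Ix ≈ 4.080 × 10⁶ mm⁴

Break the section into simple shapes (no overlaps), measuring from the bottom-left corner of the bounding box.
Rectangular body: 70 × 60, A = 4 200 mm², y = 30 mm, Ī = 1 260 000 mm⁴.
Semicircular cap: semicircle r = 35, A = 1924.23 mm², y = 74.8545 mm, Ī = 164 704 mm⁴.
Centroid: ȳ = ΣA·y / ΣA = 44.0932 mm.
Transfer each piece to the centroidal x-axis using Ī + A·d² with d = y − 44.0932:
  rectangular body: d = -14.0932 mm → contributes +2 094 200 mm⁴
  semicircular cap: d = 30.7612 mm → contributes +1 985 509 mm⁴
Total I = 4 079 709 mm⁴.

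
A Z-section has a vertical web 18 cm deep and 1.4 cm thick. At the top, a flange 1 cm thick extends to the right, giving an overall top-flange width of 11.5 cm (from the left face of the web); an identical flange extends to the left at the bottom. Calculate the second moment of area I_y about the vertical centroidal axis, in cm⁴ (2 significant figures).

Treat the section as a set of non-overlapping primitives; coordinates are from the bounding-box lower-left.
Web: 1.4 × 18, A = 25.2 cm², x = 10.8 cm, Ī = 4.116 cm⁴.
Top flange (beyond web): 10.1 × 1, A = 10.1 cm², x = 16.55 cm, Ī = 85.86 cm⁴.
Bottom flange (beyond web): 10.1 × 1, A = 10.1 cm², x = 5.05 cm, Ī = 85.86 cm⁴.
Centroid: x̄ = ΣA·x / ΣA = 10.8 cm.
Transfer each piece to the vertical centroidal axis using Ī + A·d² with d = x − 10.8:
  web: d = 0 cm → contributes +4.116 cm⁴
  top flange (beyond web): d = 5.75 cm → contributes +419.8 cm⁴
  bottom flange (beyond web): d = -5.75 cm → contributes +419.8 cm⁴
Total I = 843.7 cm⁴.

I_y ≈ 840 cm⁴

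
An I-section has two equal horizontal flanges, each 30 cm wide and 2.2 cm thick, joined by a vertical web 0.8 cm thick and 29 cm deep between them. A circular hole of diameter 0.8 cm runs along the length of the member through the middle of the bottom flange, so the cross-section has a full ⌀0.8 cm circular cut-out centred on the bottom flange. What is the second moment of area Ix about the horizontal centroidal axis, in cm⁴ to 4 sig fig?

Ix ≈ 3.368 × 10⁴ cm⁴

Treat the section as a set of non-overlapping primitives; coordinates are from the bounding-box lower-left.
Bottom flange: 30 × 2.2, A = 66 cm², y = 1.1 cm, Ī = 26.62 cm⁴.
Web: 0.8 × 29, A = 23.2 cm², y = 16.7 cm, Ī = 1625.93 cm⁴.
Top flange: 30 × 2.2, A = 66 cm², y = 32.3 cm, Ī = 26.62 cm⁴.
Hole (subtracted): ⌀0.8, A = 0.502655 cm², y = 1.1 cm, Ī = 0.0201062 cm⁴.
Centroid: ȳ = ΣA·y / ΣA = 16.7507 cm.
Transfer each piece to the horizontal centroidal axis using Ī + A·d² with d = y − 16.7507:
  bottom flange: d = -15.6507 cm → contributes +16192.9 cm⁴
  web: d = -0.0506888 cm → contributes +1625.99 cm⁴
  top flange: d = 15.5493 cm → contributes +15984.2 cm⁴
  hole: d = -15.6507 cm → contributes −123.142 cm⁴
Total I = 33679.9 cm⁴.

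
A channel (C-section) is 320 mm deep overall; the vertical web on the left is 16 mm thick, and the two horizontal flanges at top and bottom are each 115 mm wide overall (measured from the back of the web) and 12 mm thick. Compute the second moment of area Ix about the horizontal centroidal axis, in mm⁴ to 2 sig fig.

Ix ≈ 1.0 × 10⁸ mm⁴

Treat the section as a set of non-overlapping primitives; coordinates are from the bounding-box lower-left.
Web: 16 × 320, A = 5 120 mm², y = 160 mm, Ī = 43 690 667 mm⁴.
Top flange (beyond web): 99 × 12, A = 1 188 mm², y = 314 mm, Ī = 14 256 mm⁴.
Bottom flange (beyond web): 99 × 12, A = 1 188 mm², y = 6 mm, Ī = 14 256 mm⁴.
By symmetry the centroid is at mid-height, ȳ = 160 mm.
Transfer each piece to the horizontal centroidal axis using Ī + A·d² with d = y − 160:
  web: d = 0 mm → contributes +43 690 667 mm⁴
  top flange (beyond web): d = 154 mm → contributes +28 188 864 mm⁴
  bottom flange (beyond web): d = -154 mm → contributes +28 188 864 mm⁴
Total I = 100 068 395 mm⁴.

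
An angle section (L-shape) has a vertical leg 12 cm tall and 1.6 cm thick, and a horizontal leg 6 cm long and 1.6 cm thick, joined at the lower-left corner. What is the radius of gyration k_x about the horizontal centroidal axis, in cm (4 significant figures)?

k_x ≈ 3.761 cm

Treat the section as a set of non-overlapping primitives; coordinates are from the bounding-box lower-left.
Vertical leg: 1.6 × 12, A = 19.2 cm², y = 6 cm, Ī = 230.4 cm⁴.
Horizontal leg (remainder): 4.4 × 1.6, A = 7.04 cm², y = 0.8 cm, Ī = 1.50187 cm⁴.
Centroid: ȳ = ΣA·y / ΣA = 4.60488 cm.
Transfer each piece to the horizontal centroidal axis using Ī + A·d² with d = y − 4.60488:
  vertical leg: d = 1.39512 cm → contributes +267.77 cm⁴
  horizontal leg (remainder): d = -3.80488 cm → contributes +103.421 cm⁴
Total I = 371.191 cm⁴.
Radius of gyration: k = √(I/A) = √(371.191 / 26.24) = 3.76112 cm.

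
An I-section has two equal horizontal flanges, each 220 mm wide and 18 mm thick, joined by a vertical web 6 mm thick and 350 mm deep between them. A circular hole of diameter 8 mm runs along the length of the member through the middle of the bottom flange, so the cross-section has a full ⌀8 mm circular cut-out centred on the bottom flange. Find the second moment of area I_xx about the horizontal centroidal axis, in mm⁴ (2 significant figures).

I_xx ≈ 2.9 × 10⁸ mm⁴

Decompose the section into non-overlapping parts with the origin at the bottom-left of its bounding rectangle.
Bottom flange: 220 × 18, A = 3 960 mm², y = 9 mm, Ī = 106 920 mm⁴.
Web: 6 × 350, A = 2 100 mm², y = 193 mm, Ī = 21 437 500 mm⁴.
Top flange: 220 × 18, A = 3 960 mm², y = 377 mm, Ī = 106 920 mm⁴.
Hole (subtracted): ⌀8, A = 50.27 mm², y = 9 mm, Ī = 201.1 mm⁴.
Centroid: ȳ = ΣA·y / ΣA = 193.9 mm.
Transfer each piece to the horizontal centroidal axis using Ī + A·d² with d = y − 193.9:
  bottom flange: d = -184.9 mm → contributes +135 531 996 mm⁴
  web: d = -0.9277 mm → contributes +21 439 307 mm⁴
  top flange: d = 183.1 mm → contributes +132 828 180 mm⁴
  hole: d = -184.9 mm → contributes −1 719 193 mm⁴
Total I = 288 080 291 mm⁴.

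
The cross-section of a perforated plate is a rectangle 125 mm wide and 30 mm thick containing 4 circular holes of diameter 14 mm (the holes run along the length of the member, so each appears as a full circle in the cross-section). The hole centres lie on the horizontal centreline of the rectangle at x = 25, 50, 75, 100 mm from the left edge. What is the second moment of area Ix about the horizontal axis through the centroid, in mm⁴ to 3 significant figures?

Treat the section as a set of non-overlapping primitives; coordinates are from the bounding-box lower-left.
Plate: 125 × 30, A = 3 750 mm², y = 15 mm, Ī = 281 250 mm⁴.
Hole 1 (subtracted): ⌀14, A = 153.94 mm², y = 15 mm, Ī = 1885.7 mm⁴.
Hole 2 (subtracted): ⌀14, A = 153.94 mm², y = 15 mm, Ī = 1885.7 mm⁴.
Hole 3 (subtracted): ⌀14, A = 153.94 mm², y = 15 mm, Ī = 1885.7 mm⁴.
Hole 4 (subtracted): ⌀14, A = 153.94 mm², y = 15 mm, Ī = 1885.7 mm⁴.
By symmetry the centroid is at mid-height, ȳ = 15 mm.
All pieces are centred on the horizontal axis through the centroid, so I = ΣĪ (holes subtracted) = 273 707 mm⁴.

Ix ≈ 2.74 × 10⁵ mm⁴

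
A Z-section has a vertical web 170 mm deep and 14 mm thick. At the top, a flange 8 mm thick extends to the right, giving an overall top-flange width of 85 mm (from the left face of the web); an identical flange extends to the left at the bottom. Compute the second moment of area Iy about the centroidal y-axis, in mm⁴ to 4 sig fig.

Decompose the section into non-overlapping parts with the origin at the bottom-left of its bounding rectangle.
Web: 14 × 170, A = 2 380 mm², x = 78 mm, Ī = 38873.3 mm⁴.
Top flange (beyond web): 71 × 8, A = 568 mm², x = 120.5 mm, Ī = 238 607 mm⁴.
Bottom flange (beyond web): 71 × 8, A = 568 mm², x = 35.5 mm, Ī = 238 607 mm⁴.
Centroid: x̄ = ΣA·x / ΣA = 78 mm.
Transfer each piece to the centroidal y-axis using Ī + A·d² with d = x − 78:
  web: d = 0 mm → contributes +38873.3 mm⁴
  top flange (beyond web): d = 42.5 mm → contributes +1 264 557 mm⁴
  bottom flange (beyond web): d = -42.5 mm → contributes +1 264 557 mm⁴
Total I = 2 567 988 mm⁴.

Iy ≈ 2.568 × 10⁶ mm⁴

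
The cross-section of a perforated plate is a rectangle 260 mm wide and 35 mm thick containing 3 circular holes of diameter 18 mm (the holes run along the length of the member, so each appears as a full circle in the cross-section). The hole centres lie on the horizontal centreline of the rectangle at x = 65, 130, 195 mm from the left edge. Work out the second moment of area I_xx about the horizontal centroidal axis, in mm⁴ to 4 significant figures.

Break the section into simple shapes (no overlaps), measuring from the bottom-left corner of the bounding box.
Plate: 260 × 35, A = 9 100 mm², y = 17.5 mm, Ī = 928 958 mm⁴.
Hole 1 (subtracted): ⌀18, A = 254.469 mm², y = 17.5 mm, Ī = 5 153 mm⁴.
Hole 2 (subtracted): ⌀18, A = 254.469 mm², y = 17.5 mm, Ī = 5 153 mm⁴.
Hole 3 (subtracted): ⌀18, A = 254.469 mm², y = 17.5 mm, Ī = 5 153 mm⁴.
By symmetry the centroid is at mid-height, ȳ = 17.5 mm.
All pieces are centred on the horizontal centroidal axis, so I = ΣĪ (holes subtracted) = 913 499 mm⁴.

I_xx ≈ 9.135 × 10⁵ mm⁴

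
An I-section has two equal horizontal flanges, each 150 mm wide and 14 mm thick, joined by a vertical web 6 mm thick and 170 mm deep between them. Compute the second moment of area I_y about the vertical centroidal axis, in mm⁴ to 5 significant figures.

I_y ≈ 7.8781 × 10⁶ mm⁴

Break the section into simple shapes (no overlaps), measuring from the bottom-left corner of the bounding box.
Bottom flange: 150 × 14, A = 2 100 mm², x = 75 mm, Ī = 3 937 500 mm⁴.
Web: 6 × 170, A = 1 020 mm², x = 75 mm, Ī = 3 060 mm⁴.
Top flange: 150 × 14, A = 2 100 mm², x = 75 mm, Ī = 3 937 500 mm⁴.
By symmetry the centroid is at mid-width, x̄ = 75 mm.
All pieces are centred on the vertical centroidal axis, so I = ΣĪ = 7 878 060 mm⁴.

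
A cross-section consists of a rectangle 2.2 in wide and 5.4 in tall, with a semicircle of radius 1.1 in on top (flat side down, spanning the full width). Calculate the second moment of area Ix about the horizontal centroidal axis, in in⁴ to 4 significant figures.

Ix ≈ 45.46 in⁴

Treat the section as a set of non-overlapping primitives; coordinates are from the bounding-box lower-left.
Rectangular body: 2.2 × 5.4, A = 11.88 in², y = 2.7 in, Ī = 28.8684 in⁴.
Semicircular cap: semicircle r = 1.1, A = 1.90066 in², y = 5.86685 in, Ī = 0.160695 in⁴.
Centroid: ȳ = ΣA·y / ΣA = 3.13678 in.
Transfer each piece to the horizontal centroidal axis using Ī + A·d² with d = y − 3.13678:
  rectangular body: d = -0.43678 in → contributes +31.1348 in⁴
  semicircular cap: d = 2.73007 in → contributes +14.3269 in⁴
Total I = 45.4618 in⁴.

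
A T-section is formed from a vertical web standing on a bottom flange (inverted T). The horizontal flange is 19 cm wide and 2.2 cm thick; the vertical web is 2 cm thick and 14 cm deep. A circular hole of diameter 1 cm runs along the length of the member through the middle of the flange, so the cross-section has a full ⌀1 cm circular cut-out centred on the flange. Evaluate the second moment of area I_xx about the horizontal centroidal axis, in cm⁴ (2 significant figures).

Break the section into simple shapes (no overlaps), measuring from the bottom-left corner of the bounding box.
Flange: 19 × 2.2, A = 41.8 cm², y = 1.1 cm, Ī = 16.86 cm⁴.
Web: 2 × 14, A = 28 cm², y = 9.2 cm, Ī = 457.3 cm⁴.
Hole (subtracted): ⌀1, A = 0.7854 cm², y = 1.1 cm, Ī = 0.04909 cm⁴.
Centroid: ȳ = ΣA·y / ΣA = 4.386 cm.
Transfer each piece to the horizontal centroidal axis using Ī + A·d² with d = y − 4.386:
  flange: d = -3.286 cm → contributes +468.3 cm⁴
  web: d = 4.814 cm → contributes +1 106 cm⁴
  hole: d = -3.286 cm → contributes −8.531 cm⁴
Total I = 1 566 cm⁴.

I_xx ≈ 1600 cm⁴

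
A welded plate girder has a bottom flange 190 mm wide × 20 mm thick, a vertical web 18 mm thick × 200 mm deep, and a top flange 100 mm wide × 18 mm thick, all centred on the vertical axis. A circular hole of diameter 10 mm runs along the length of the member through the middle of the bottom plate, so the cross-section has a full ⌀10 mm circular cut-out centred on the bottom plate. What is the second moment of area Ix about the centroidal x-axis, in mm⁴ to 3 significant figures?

Split into non-overlapping primitives; take the origin at the lower-left of the bounding box.
Bottom plate: 190 × 20, A = 3 800 mm², y = 10 mm, Ī = 126 667 mm⁴.
Web plate: 18 × 200, A = 3 600 mm², y = 120 mm, Ī = 12 000 000 mm⁴.
Top plate: 100 × 18, A = 1 800 mm², y = 229 mm, Ī = 48 600 mm⁴.
Hole (subtracted): ⌀10, A = 78.54 mm², y = 10 mm, Ī = 490.87 mm⁴.
Centroid: ȳ = ΣA·y / ΣA = 96.631 mm.
Transfer each piece to the centroidal x-axis using Ī + A·d² with d = y − 96.631:
  bottom plate: d = -86.631 mm → contributes +28 645 313 mm⁴
  web plate: d = 23.369 mm → contributes +13 966 019 mm⁴
  top plate: d = 132.37 mm → contributes +31 587 457 mm⁴
  hole: d = -86.631 mm → contributes −589 925 mm⁴
Total I = 73 608 865 mm⁴.

Ix ≈ 7.36 × 10⁷ mm⁴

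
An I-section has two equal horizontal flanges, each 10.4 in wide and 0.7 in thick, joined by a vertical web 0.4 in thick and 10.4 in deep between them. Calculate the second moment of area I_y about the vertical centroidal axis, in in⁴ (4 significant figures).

I_y ≈ 131.3 in⁴

Break the section into simple shapes (no overlaps), measuring from the bottom-left corner of the bounding box.
Bottom flange: 10.4 × 0.7, A = 7.28 in², x = 5.2 in, Ī = 65.6171 in⁴.
Web: 0.4 × 10.4, A = 4.16 in², x = 5.2 in, Ī = 0.0554667 in⁴.
Top flange: 10.4 × 0.7, A = 7.28 in², x = 5.2 in, Ī = 65.6171 in⁴.
By symmetry the centroid is at mid-width, x̄ = 5.2 in.
All pieces are centred on the vertical centroidal axis, so I = ΣĪ = 131.29 in⁴.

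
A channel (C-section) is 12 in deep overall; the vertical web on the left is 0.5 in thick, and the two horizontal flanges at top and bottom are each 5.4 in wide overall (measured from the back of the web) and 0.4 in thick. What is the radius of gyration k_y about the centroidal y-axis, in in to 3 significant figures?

k_y ≈ 1.60 in

Break the section into simple shapes (no overlaps), measuring from the bottom-left corner of the bounding box.
Web: 0.5 × 12, A = 6 in², x = 0.25 in, Ī = 0.125 in⁴.
Top flange (beyond web): 4.9 × 0.4, A = 1.96 in², x = 2.95 in, Ī = 3.9216 in⁴.
Bottom flange (beyond web): 4.9 × 0.4, A = 1.96 in², x = 2.95 in, Ī = 3.9216 in⁴.
Centroid: x̄ = ΣA·x / ΣA = 1.3169 in.
Transfer each piece to the centroidal y-axis using Ī + A·d² with d = x − 1.3169:
  web: d = -1.0669 in → contributes +6.9551 in⁴
  top flange (beyond web): d = 1.6331 in → contributes +9.1488 in⁴
  bottom flange (beyond web): d = 1.6331 in → contributes +9.1488 in⁴
Total I = 25.253 in⁴.
Radius of gyration: k = √(I/A) = √(25.253 / 9.92) = 1.5955 in.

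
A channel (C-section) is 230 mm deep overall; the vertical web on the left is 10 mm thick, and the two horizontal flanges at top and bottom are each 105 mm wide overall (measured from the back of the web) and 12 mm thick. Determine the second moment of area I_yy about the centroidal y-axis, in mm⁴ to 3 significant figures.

Break the section into simple shapes (no overlaps), measuring from the bottom-left corner of the bounding box.
Web: 10 × 230, A = 2 300 mm², x = 5 mm, Ī = 19 167 mm⁴.
Top flange (beyond web): 95 × 12, A = 1 140 mm², x = 57.5 mm, Ī = 857 375 mm⁴.
Bottom flange (beyond web): 95 × 12, A = 1 140 mm², x = 57.5 mm, Ī = 857 375 mm⁴.
Centroid: x̄ = ΣA·x / ΣA = 31.135 mm.
Transfer each piece to the centroidal y-axis using Ī + A·d² with d = x − 31.135:
  web: d = -26.135 mm → contributes +1 590 199 mm⁴
  top flange (beyond web): d = 26.365 mm → contributes +1 649 782 mm⁴
  bottom flange (beyond web): d = 26.365 mm → contributes +1 649 782 mm⁴
Total I = 4 889 763 mm⁴.

I_yy ≈ 4.89 × 10⁶ mm⁴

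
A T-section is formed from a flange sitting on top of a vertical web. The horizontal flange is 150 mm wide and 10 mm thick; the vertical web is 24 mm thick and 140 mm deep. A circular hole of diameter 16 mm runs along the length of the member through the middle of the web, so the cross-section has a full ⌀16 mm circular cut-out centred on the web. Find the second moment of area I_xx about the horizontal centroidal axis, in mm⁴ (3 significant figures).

I_xx ≈ 1.12 × 10⁷ mm⁴

Break the section into simple shapes (no overlaps), measuring from the bottom-left corner of the bounding box.
Flange: 150 × 10, A = 1 500 mm², y = 145 mm, Ī = 12 500 mm⁴.
Web: 24 × 140, A = 3 360 mm², y = 70 mm, Ī = 5 488 000 mm⁴.
Hole (subtracted): ⌀16, A = 201.06 mm², y = 70 mm, Ī = 3 217 mm⁴.
Centroid: ȳ = ΣA·y / ΣA = 94.147 mm.
Transfer each piece to the horizontal centroidal axis using Ī + A·d² with d = y − 94.147:
  flange: d = 50.853 mm → contributes +3 891 521 mm⁴
  web: d = -24.147 mm → contributes +7 447 162 mm⁴
  hole: d = -24.147 mm → contributes −120 453 mm⁴
Total I = 11 218 230 mm⁴.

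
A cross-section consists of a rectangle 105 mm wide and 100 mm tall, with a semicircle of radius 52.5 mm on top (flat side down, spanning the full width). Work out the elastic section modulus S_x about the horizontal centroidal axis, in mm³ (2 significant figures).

S_x ≈ 3.1 × 10⁵ mm³

Break the section into simple shapes (no overlaps), measuring from the bottom-left corner of the bounding box.
Rectangular body: 105 × 100, A = 10 500 mm², y = 50 mm, Ī = 8 750 000 mm⁴.
Semicircular cap: semicircle r = 52.5, A = 4 330 mm², y = 122.3 mm, Ī = 833 814 mm⁴.
Centroid: ȳ = ΣA·y / ΣA = 71.1 mm.
Transfer each piece to the horizontal centroidal axis using Ī + A·d² with d = y − 71.1:
  rectangular body: d = -21.1 mm → contributes +13 425 945 mm⁴
  semicircular cap: d = 51.18 mm → contributes +12 174 002 mm⁴
Total I = 25 599 948 mm⁴.
Extreme fibre distance c = 81.4 mm; S = I/c = 314 506 mm³.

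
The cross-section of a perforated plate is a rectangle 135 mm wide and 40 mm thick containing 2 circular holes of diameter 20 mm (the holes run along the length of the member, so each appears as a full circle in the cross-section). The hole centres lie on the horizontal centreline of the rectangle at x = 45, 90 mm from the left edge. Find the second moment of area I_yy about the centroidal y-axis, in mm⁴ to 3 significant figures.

Treat the section as a set of non-overlapping primitives; coordinates are from the bounding-box lower-left.
Plate: 135 × 40, A = 5 400 mm², x = 67.5 mm, Ī = 8 201 250 mm⁴.
Hole 1 (subtracted): ⌀20, A = 314.16 mm², x = 45 mm, Ī = 7 854 mm⁴.
Hole 2 (subtracted): ⌀20, A = 314.16 mm², x = 90 mm, Ī = 7 854 mm⁴.
By symmetry the centroid is at mid-width, x̄ = 67.5 mm.
Transfer each piece to the centroidal y-axis using Ī + A·d² with d = x − 67.5:
  plate: d = 0 mm → contributes +8 201 250 mm⁴
  hole 1: d = -22.5 mm → contributes −166 897 mm⁴
  hole 2: d = 22.5 mm → contributes −166 897 mm⁴
Total I = 7 867 456 mm⁴.

I_yy ≈ 7.87 × 10⁶ mm⁴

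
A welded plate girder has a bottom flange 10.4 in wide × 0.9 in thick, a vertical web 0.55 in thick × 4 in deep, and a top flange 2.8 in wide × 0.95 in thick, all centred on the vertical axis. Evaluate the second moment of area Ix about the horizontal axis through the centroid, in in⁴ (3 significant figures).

Treat the section as a set of non-overlapping primitives; coordinates are from the bounding-box lower-left.
Bottom plate: 10.4 × 0.9, A = 9.36 in², y = 0.45 in, Ī = 0.6318 in⁴.
Web plate: 0.55 × 4, A = 2.2 in², y = 2.9 in, Ī = 2.9333 in⁴.
Top plate: 2.8 × 0.95, A = 2.66 in², y = 5.375 in, Ī = 0.20005 in⁴.
Centroid: ȳ = ΣA·y / ΣA = 1.7503 in.
Transfer each piece to the horizontal axis through the centroid using Ī + A·d² with d = y − 1.7503:
  bottom plate: d = -1.3003 in → contributes +16.458 in⁴
  web plate: d = 1.1497 in → contributes +5.8412 in⁴
  top plate: d = 3.6247 in → contributes +35.148 in⁴
Total I = 57.447 in⁴.

Ix ≈ 57.4 in⁴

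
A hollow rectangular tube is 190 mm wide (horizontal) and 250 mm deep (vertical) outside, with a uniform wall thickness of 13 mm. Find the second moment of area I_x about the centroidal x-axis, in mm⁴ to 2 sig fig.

I_x ≈ 9.4 × 10⁷ mm⁴

Break the section into simple shapes (no overlaps), measuring from the bottom-left corner of the bounding box.
Outer rectangle: 190 × 250, A = 47 500 mm², y = 125 mm, Ī = 247 395 833 mm⁴.
Inner void (subtracted): 164 × 224, A = 36 736 mm², y = 125 mm, Ī = 153 605 461 mm⁴.
By symmetry the centroid is at mid-height, ȳ = 125 mm.
All pieces are centred on the centroidal x-axis, so I = ΣĪ (holes subtracted) = 93 790 372 mm⁴.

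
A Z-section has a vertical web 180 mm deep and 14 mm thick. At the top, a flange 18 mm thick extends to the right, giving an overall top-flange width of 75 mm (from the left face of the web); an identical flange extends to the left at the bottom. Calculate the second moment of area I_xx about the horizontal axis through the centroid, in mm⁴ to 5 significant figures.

I_xx ≈ 2.1271 × 10⁷ mm⁴

Treat the section as a set of non-overlapping primitives; coordinates are from the bounding-box lower-left.
Web: 14 × 180, A = 2 520 mm², y = 90 mm, Ī = 6 804 000 mm⁴.
Top flange (beyond web): 61 × 18, A = 1 098 mm², y = 171 mm, Ī = 29 646 mm⁴.
Bottom flange (beyond web): 61 × 18, A = 1 098 mm², y = 9 mm, Ī = 29 646 mm⁴.
Centroid: ȳ = ΣA·y / ΣA = 90 mm.
Transfer each piece to the horizontal axis through the centroid using Ī + A·d² with d = y − 90:
  web: d = 0 mm → contributes +6 804 000 mm⁴
  top flange (beyond web): d = 81 mm → contributes +7 233 624 mm⁴
  bottom flange (beyond web): d = -81 mm → contributes +7 233 624 mm⁴
Total I = 21 271 248 mm⁴.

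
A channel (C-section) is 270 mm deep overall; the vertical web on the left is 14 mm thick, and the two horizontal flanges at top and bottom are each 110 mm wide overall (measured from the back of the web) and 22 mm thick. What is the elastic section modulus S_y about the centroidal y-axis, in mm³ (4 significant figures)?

Split into non-overlapping primitives; take the origin at the lower-left of the bounding box.
Web: 14 × 270, A = 3 780 mm², x = 7 mm, Ī = 61 740 mm⁴.
Top flange (beyond web): 96 × 22, A = 2 112 mm², x = 62 mm, Ī = 1 622 016 mm⁴.
Bottom flange (beyond web): 96 × 22, A = 2 112 mm², x = 62 mm, Ī = 1 622 016 mm⁴.
Centroid: x̄ = ΣA·x / ΣA = 36.0255 mm.
Transfer each piece to the centroidal y-axis using Ī + A·d² with d = x − 36.0255:
  web: d = -29.0255 mm → contributes +3 246 310 mm⁴
  top flange (beyond web): d = 25.9745 mm → contributes +3 046 930 mm⁴
  bottom flange (beyond web): d = 25.9745 mm → contributes +3 046 930 mm⁴
Total I = 9 340 171 mm⁴.
Extreme fibre distance c = 73.9745 mm; S = I/c = 126 262 mm³.

S_y ≈ 1.263 × 10⁵ mm³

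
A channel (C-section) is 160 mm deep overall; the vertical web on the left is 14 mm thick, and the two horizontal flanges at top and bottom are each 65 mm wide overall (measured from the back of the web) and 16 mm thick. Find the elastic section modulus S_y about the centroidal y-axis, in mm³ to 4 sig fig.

S_y ≈ 3.132 × 10⁴ mm³

Treat the section as a set of non-overlapping primitives; coordinates are from the bounding-box lower-left.
Web: 14 × 160, A = 2 240 mm², x = 7 mm, Ī = 36586.7 mm⁴.
Top flange (beyond web): 51 × 16, A = 816 mm², x = 39.5 mm, Ī = 176 868 mm⁴.
Bottom flange (beyond web): 51 × 16, A = 816 mm², x = 39.5 mm, Ī = 176 868 mm⁴.
Centroid: x̄ = ΣA·x / ΣA = 20.6983 mm.
Transfer each piece to the centroidal y-axis using Ī + A·d² with d = x − 20.6983:
  web: d = -13.6983 mm → contributes +456 911 mm⁴
  top flange (beyond web): d = 18.8017 mm → contributes +465 326 mm⁴
  bottom flange (beyond web): d = 18.8017 mm → contributes +465 326 mm⁴
Total I = 1 387 562 mm⁴.
Extreme fibre distance c = 44.3017 mm; S = I/c = 31320.8 mm³.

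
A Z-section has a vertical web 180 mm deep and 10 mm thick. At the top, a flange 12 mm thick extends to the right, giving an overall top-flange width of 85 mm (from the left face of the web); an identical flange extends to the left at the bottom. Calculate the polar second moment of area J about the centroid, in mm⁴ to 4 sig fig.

Decompose the section into non-overlapping parts with the origin at the bottom-left of its bounding rectangle.
Web: 10 × 180, A = 1 800 mm², y = 90 mm, Ī = 4 860 000 mm⁴.
Top flange (beyond web): 75 × 12, A = 900 mm², y = 174 mm, Ī = 10 800 mm⁴.
Bottom flange (beyond web): 75 × 12, A = 900 mm², y = 6 mm, Ī = 10 800 mm⁴.
Centroid: ȳ = ΣA·y / ΣA = 90 mm.
Transfer each piece to the centroidal x-axis using Ī + A·d² with d = y − 90:
  web: d = 0 mm → contributes +4 860 000 mm⁴
  top flange (beyond web): d = 84 mm → contributes +6 361 200 mm⁴
  bottom flange (beyond web): d = -84 mm → contributes +6 361 200 mm⁴
Total I = 17 582 400 mm⁴.
For the y-axis: x̄ = 80 mm.
Repeating about the centroidal y-axis gives I_y = 4 110 000 mm⁴.
Polar second moment: J = I_x + I_y = 21 692 400 mm⁴.

J ≈ 2.169 × 10⁷ mm⁴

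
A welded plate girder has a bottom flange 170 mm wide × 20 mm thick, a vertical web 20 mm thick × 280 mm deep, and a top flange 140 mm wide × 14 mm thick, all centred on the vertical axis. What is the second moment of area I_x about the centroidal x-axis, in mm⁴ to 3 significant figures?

I_x ≈ 1.51 × 10⁸ mm⁴

Split into non-overlapping primitives; take the origin at the lower-left of the bounding box.
Bottom plate: 170 × 20, A = 3 400 mm², y = 10 mm, Ī = 113 333 mm⁴.
Web plate: 20 × 280, A = 5 600 mm², y = 160 mm, Ī = 36 586 667 mm⁴.
Top plate: 140 × 14, A = 1 960 mm², y = 307 mm, Ī = 32 013 mm⁴.
Centroid: ȳ = ΣA·y / ΣA = 139.76 mm.
Transfer each piece to the centroidal x-axis using Ī + A·d² with d = y − 139.76:
  bottom plate: d = -129.76 mm → contributes +57 357 376 mm⁴
  web plate: d = 20.245 mm → contributes +38 881 775 mm⁴
  top plate: d = 167.24 mm → contributes +54 854 647 mm⁴
Total I = 151 093 798 mm⁴.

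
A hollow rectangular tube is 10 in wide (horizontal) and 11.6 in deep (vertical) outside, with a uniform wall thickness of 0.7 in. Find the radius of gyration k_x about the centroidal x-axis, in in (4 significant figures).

k_x ≈ 4.371 in

Decompose the section into non-overlapping parts with the origin at the bottom-left of its bounding rectangle.
Outer rectangle: 10 × 11.6, A = 116 in², y = 5.8 in, Ī = 1300.75 in⁴.
Inner void (subtracted): 8.6 × 10.2, A = 87.72 in², y = 5.8 in, Ī = 760.532 in⁴.
By symmetry the centroid is at mid-height, ȳ = 5.8 in.
All pieces are centred on the centroidal x-axis, so I = ΣĪ (holes subtracted) = 540.214 in⁴.
Radius of gyration: k = √(I/A) = √(540.214 / 28.28) = 4.37062 in.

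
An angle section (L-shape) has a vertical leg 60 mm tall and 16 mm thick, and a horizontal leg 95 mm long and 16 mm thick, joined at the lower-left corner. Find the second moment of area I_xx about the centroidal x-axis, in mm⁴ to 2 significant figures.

I_xx ≈ 5.8 × 10⁵ mm⁴

Treat the section as a set of non-overlapping primitives; coordinates are from the bounding-box lower-left.
Vertical leg: 16 × 60, A = 960 mm², y = 30 mm, Ī = 288 000 mm⁴.
Horizontal leg (remainder): 79 × 16, A = 1 264 mm², y = 8 mm, Ī = 26 965 mm⁴.
Centroid: ȳ = ΣA·y / ΣA = 17.5 mm.
Transfer each piece to the centroidal x-axis using Ī + A·d² with d = y − 17.5:
  vertical leg: d = 12.5 mm → contributes +438 086 mm⁴
  horizontal leg (remainder): d = -9.496 mm → contributes +140 955 mm⁴
Total I = 579 041 mm⁴.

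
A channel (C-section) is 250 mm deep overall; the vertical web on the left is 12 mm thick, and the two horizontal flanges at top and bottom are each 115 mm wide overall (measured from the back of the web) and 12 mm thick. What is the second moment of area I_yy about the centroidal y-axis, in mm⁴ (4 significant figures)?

I_yy ≈ 6.702 × 10⁶ mm⁴

Treat the section as a set of non-overlapping primitives; coordinates are from the bounding-box lower-left.
Web: 12 × 250, A = 3 000 mm², x = 6 mm, Ī = 36 000 mm⁴.
Top flange (beyond web): 103 × 12, A = 1 236 mm², x = 63.5 mm, Ī = 1 092 727 mm⁴.
Bottom flange (beyond web): 103 × 12, A = 1 236 mm², x = 63.5 mm, Ī = 1 092 727 mm⁴.
Centroid: x̄ = ΣA·x / ΣA = 31.9759 mm.
Transfer each piece to the centroidal y-axis using Ī + A·d² with d = x − 31.9759:
  web: d = -25.9759 mm → contributes +2 060 239 mm⁴
  top flange (beyond web): d = 31.5241 mm → contributes +2 321 027 mm⁴
  bottom flange (beyond web): d = 31.5241 mm → contributes +2 321 027 mm⁴
Total I = 6 702 293 mm⁴.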